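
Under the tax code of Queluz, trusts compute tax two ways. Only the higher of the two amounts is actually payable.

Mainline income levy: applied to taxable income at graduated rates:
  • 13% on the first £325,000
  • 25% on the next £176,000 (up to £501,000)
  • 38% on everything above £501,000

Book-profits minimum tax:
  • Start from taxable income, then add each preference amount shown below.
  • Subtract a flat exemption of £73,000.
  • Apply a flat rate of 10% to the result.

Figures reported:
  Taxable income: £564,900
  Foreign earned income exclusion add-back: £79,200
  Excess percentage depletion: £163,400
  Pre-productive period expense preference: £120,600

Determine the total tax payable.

£110,532

Mainline income levy:
  £325,000 × 13% = £42,250
  £176,000 × 25% = £44,000
  £63,900 × 38% = £24,282
  → £110,532

Book-profits minimum tax:
  Adjusted income: £564,900 + £79,200 + £163,400 + £120,600 = £928,100
  Less exemption £73,000 → base £855,100
  £855,100 × 10% = £85,510

£110,532 > £85,510, so the mainline income levy governs.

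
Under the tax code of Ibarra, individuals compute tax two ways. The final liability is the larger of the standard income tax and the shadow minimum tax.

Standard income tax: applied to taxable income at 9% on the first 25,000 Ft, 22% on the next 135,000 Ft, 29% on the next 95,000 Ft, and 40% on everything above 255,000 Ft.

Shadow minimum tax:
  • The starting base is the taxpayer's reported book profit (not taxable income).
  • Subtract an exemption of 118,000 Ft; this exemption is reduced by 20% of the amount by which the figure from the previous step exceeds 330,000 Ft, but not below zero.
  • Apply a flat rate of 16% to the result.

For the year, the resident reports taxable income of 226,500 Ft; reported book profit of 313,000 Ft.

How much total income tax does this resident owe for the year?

Standard income tax:
  25,000 Ft × 9% = 2,250 Ft
  135,000 Ft × 22% = 29,700 Ft
  66,500 Ft × 29% = 19,285 Ft
  → 51,235 Ft

Shadow minimum tax:
  Base (reported book profit): 313,000 Ft
  Exemption: 313,000 Ft ≤ 330,000 Ft, so full 118,000 Ft applies
  Base: 313,000 Ft − 118,000 Ft = 195,000 Ft
  195,000 Ft × 16% = 31,200 Ft

51,235 Ft > 31,200 Ft, so the standard income tax governs.

51,235 Ft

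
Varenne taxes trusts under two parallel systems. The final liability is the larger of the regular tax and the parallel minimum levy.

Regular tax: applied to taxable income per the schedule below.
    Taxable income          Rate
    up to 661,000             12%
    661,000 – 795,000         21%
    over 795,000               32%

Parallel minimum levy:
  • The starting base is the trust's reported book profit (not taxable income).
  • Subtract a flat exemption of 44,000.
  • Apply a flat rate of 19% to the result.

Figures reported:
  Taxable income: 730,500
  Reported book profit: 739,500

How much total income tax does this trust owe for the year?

132,145

Parallel minimum levy:
  Base (reported book profit): 739,500
  Less exemption 44,000 → base 695,500
  695,500 × 19% = 132,145

Regular tax:
  661,000 × 12% = 79,320
  69,500 × 21% = 14,595
  → 93,915

132,145 > 93,915, so the parallel minimum levy is the binding amount.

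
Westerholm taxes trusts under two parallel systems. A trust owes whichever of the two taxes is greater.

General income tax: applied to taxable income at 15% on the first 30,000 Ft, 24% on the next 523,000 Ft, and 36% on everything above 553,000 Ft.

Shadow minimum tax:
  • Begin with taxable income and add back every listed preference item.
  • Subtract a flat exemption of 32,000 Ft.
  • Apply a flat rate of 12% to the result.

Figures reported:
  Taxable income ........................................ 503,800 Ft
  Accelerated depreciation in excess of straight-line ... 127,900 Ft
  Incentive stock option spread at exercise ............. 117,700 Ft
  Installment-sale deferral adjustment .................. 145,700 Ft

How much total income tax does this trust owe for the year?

118,212 Ft

Shadow minimum tax:
  Adjusted income: 503,800 Ft + 127,900 Ft + 117,700 Ft + 145,700 Ft = 895,100 Ft
  Less exemption 32,000 Ft → base 863,100 Ft
  863,100 Ft × 12% = 103,572 Ft

General income tax:
  30,000 Ft × 15% = 4,500 Ft
  473,800 Ft × 24% = 113,712 Ft
  → 118,212 Ft

118,212 Ft > 103,572 Ft, so the general income tax governs.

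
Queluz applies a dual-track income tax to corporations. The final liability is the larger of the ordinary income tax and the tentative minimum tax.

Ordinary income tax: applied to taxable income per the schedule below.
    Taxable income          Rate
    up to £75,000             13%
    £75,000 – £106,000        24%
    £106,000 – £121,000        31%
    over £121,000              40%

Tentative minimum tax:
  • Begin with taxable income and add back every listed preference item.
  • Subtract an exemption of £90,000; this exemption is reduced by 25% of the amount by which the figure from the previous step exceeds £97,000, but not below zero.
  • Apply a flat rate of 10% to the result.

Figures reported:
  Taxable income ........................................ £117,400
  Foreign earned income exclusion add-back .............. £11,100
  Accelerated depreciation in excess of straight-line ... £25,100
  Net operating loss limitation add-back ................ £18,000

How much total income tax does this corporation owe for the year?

£20,724

Tentative minimum tax:
  Adjusted income: £117,400 + £11,100 + £25,100 + £18,000 = £171,600
  Exemption: £90,000 − 25% × (£171,600 − £97,000) = £90,000 − £18,650 = £71,350
  Base: £171,600 − £71,350 = £100,250
  £100,250 × 10% = £10,025

Ordinary income tax:
  £75,000 × 13% = £9,750
  £31,000 × 24% = £7,440
  £11,400 × 31% = £3,534
  → £20,724

£20,724 > £10,025, so the ordinary income tax governs.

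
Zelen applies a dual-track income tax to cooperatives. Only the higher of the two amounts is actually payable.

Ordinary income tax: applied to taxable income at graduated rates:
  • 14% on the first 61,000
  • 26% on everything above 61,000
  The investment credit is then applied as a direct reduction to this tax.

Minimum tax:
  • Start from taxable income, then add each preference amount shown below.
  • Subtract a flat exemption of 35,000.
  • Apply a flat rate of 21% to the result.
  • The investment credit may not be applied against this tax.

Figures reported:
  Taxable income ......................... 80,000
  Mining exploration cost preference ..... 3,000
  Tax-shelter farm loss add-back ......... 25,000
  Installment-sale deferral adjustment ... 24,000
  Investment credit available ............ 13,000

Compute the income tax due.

Minimum tax:
  Adjusted income: 80,000 + 3,000 + 25,000 + 24,000 = 132,000
  Less exemption 35,000 → base 97,000
  97,000 × 21% = 20,370

Ordinary income tax:
  61,000 × 14% = 8,540
  19,000 × 26% = 4,940
  → 13,480
  Less investment credit 13,000 → 480

20,370 > 480, so the minimum tax is the binding amount.

20,370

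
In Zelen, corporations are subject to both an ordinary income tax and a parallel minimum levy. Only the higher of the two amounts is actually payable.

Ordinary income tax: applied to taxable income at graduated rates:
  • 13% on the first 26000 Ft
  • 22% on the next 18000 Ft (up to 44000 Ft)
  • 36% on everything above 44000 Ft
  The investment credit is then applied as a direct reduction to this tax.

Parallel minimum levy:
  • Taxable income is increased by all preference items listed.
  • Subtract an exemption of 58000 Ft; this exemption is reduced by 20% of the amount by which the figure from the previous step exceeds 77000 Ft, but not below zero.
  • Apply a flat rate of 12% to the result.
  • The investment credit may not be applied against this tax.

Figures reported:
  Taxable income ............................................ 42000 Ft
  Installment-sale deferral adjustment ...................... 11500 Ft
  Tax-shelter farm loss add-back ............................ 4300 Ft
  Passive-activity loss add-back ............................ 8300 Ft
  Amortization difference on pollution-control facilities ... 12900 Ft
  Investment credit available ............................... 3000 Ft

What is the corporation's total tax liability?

Parallel minimum levy:
  Adjusted income: 42000 Ft + 11500 Ft + 4300 Ft + 8300 Ft + 12900 Ft = 79000 Ft
  Exemption: 58000 Ft − 20% × (79000 Ft − 77000 Ft) = 58000 Ft − 400 Ft = 57600 Ft
  Base: 79000 Ft − 57600 Ft = 21400 Ft
  21400 Ft × 12% = 2568 Ft

Ordinary income tax:
  26000 Ft × 13% = 3380 Ft
  16000 Ft × 22% = 3520 Ft
  → 6900 Ft
  Less investment credit 3000 Ft → 3900 Ft

3900 Ft > 2568 Ft, so the ordinary income tax governs.

3900 Ft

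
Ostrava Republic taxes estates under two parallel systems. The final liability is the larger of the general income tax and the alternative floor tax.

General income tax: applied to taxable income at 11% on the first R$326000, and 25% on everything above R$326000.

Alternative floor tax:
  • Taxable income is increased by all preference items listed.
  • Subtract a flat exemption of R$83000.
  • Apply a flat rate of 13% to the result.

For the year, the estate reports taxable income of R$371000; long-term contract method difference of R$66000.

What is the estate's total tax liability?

General income tax:
  R$326000 × 11% = R$35860
  R$45000 × 25% = R$11250
  → R$47110

Alternative floor tax:
  Adjusted income: R$371000 + R$66000 = R$437000
  Less exemption R$83000 → base R$354000
  R$354000 × 13% = R$46020

R$47110 > R$46020, so the general income tax governs.

R$47110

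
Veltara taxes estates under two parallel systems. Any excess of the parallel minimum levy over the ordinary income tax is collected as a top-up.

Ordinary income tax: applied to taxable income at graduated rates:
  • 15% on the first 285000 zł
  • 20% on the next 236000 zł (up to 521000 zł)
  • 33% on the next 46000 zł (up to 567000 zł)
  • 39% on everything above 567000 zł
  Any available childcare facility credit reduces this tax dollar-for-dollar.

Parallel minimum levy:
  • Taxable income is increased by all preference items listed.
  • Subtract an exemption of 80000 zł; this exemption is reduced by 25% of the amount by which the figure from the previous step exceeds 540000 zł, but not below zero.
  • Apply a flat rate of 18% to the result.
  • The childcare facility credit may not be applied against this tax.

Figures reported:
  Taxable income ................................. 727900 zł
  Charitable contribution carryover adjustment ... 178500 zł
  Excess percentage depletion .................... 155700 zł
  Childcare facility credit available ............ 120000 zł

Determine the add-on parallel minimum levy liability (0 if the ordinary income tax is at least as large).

Ordinary income tax:
  285000 zł × 15% = 42750 zł
  236000 zł × 20% = 47200 zł
  46000 zł × 33% = 15180 zł
  160900 zł × 39% = 62751 zł
  → 167881 zł
  Less childcare facility credit 120000 zł → 47881 zł

Parallel minimum levy:
  Adjusted income: 727900 zł + 178500 zł + 155700 zł = 1062100 zł
  Exemption: 25% × (1062100 zł − 540000 zł) = 130525 zł ≥ 80000 zł, so the exemption is fully phased out
  Base: 1062100 zł − 0 zł = 1062100 zł
  1062100 zł × 18% = 191178 zł

Excess of parallel minimum levy over ordinary income tax: 191178 zł − 47881 zł = 143297 zł.

143297 zł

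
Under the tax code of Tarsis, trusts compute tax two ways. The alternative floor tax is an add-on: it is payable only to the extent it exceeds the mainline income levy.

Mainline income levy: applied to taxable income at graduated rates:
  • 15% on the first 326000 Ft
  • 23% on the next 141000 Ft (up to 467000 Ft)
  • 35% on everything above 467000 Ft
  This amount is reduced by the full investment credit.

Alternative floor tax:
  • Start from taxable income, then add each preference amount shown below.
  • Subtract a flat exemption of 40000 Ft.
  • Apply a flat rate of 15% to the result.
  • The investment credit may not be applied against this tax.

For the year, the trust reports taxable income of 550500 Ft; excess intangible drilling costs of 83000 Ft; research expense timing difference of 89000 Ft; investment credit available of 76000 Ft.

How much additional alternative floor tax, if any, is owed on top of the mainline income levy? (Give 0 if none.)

67820 Ft

Alternative floor tax:
  Adjusted income: 550500 Ft + 83000 Ft + 89000 Ft = 722500 Ft
  Less exemption 40000 Ft → base 682500 Ft
  682500 Ft × 15% = 102375 Ft

Mainline income levy:
  326000 Ft × 15% = 48900 Ft
  141000 Ft × 23% = 32430 Ft
  83500 Ft × 35% = 29225 Ft
  → 110555 Ft
  Less investment credit 76000 Ft → 34555 Ft

Excess of alternative floor tax over mainline income levy: 102375 Ft − 34555 Ft = 67820 Ft.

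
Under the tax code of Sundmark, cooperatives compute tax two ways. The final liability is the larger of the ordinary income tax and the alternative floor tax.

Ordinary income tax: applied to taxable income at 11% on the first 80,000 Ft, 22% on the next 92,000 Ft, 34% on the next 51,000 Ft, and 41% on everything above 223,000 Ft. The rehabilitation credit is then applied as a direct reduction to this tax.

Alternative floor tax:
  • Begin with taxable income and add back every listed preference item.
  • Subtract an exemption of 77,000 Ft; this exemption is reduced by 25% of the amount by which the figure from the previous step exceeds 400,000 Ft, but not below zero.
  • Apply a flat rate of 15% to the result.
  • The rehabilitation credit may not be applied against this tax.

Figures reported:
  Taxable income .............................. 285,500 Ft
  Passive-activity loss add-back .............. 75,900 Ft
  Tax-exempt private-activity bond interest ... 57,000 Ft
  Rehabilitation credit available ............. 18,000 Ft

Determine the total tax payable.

Ordinary income tax:
  80,000 Ft × 11% = 8,800 Ft
  92,000 Ft × 22% = 20,240 Ft
  51,000 Ft × 34% = 17,340 Ft
  62,500 Ft × 41% = 25,625 Ft
  → 72,005 Ft
  Less rehabilitation credit 18,000 Ft → 54,005 Ft

Alternative floor tax:
  Adjusted income: 285,500 Ft + 75,900 Ft + 57,000 Ft = 418,400 Ft
  Exemption: 77,000 Ft − 25% × (418,400 Ft − 400,000 Ft) = 77,000 Ft − 4,600 Ft = 72,400 Ft
  Base: 418,400 Ft − 72,400 Ft = 346,000 Ft
  346,000 Ft × 15% = 51,900 Ft

54,005 Ft > 51,900 Ft, so the ordinary income tax governs.

54,005 Ft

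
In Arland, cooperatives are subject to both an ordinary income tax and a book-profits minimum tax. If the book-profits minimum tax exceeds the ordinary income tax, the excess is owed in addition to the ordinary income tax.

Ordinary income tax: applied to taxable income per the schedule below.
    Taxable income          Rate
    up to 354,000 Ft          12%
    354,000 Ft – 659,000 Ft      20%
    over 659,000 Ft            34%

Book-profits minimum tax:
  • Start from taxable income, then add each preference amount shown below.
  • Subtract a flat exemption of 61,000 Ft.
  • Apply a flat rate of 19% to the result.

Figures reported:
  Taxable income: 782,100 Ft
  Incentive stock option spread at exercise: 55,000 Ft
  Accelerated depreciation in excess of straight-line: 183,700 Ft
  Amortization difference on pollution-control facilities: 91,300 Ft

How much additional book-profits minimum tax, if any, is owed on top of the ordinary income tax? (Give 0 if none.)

54,375 Ft

Book-profits minimum tax:
  Adjusted income: 782,100 Ft + 55,000 Ft + 183,700 Ft + 91,300 Ft = 1,112,100 Ft
  Less exemption 61,000 Ft → base 1,051,100 Ft
  1,051,100 Ft × 19% = 199,709 Ft

Ordinary income tax:
  354,000 Ft × 12% = 42,480 Ft
  305,000 Ft × 20% = 61,000 Ft
  123,100 Ft × 34% = 41,854 Ft
  → 145,334 Ft

Excess of book-profits minimum tax over ordinary income tax: 199,709 Ft − 145,334 Ft = 54,375 Ft.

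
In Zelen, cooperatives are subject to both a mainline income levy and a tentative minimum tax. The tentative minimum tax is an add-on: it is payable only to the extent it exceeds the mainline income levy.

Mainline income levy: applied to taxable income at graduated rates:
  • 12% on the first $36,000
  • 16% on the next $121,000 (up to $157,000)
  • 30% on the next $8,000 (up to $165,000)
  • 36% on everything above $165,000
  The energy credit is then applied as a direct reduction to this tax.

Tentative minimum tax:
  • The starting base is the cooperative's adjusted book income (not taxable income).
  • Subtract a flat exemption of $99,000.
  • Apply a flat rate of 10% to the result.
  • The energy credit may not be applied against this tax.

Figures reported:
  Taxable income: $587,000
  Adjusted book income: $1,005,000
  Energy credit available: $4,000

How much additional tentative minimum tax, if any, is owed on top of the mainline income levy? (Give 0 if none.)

Mainline income levy:
  $36,000 × 12% = $4,320
  $121,000 × 16% = $19,360
  $8,000 × 30% = $2,400
  $422,000 × 36% = $151,920
  → $178,000
  Less energy credit $4,000 → $174,000

Tentative minimum tax:
  Base (adjusted book income): $1,005,000
  Less exemption $99,000 → base $906,000
  $906,000 × 10% = $90,600

$90,600 ≤ $174,000, so no add-on is due.

$0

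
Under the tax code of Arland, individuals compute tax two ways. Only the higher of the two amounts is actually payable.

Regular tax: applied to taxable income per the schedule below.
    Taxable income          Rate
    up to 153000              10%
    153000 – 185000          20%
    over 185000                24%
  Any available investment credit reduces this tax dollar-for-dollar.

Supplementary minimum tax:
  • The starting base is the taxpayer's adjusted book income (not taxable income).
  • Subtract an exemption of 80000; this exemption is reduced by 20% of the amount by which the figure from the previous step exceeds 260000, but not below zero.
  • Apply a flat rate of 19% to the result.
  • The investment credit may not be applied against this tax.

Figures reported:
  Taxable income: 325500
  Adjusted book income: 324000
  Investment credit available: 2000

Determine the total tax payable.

Regular tax:
  153000 × 10% = 15300
  32000 × 20% = 6400
  140500 × 24% = 33720
  → 55420
  Less investment credit 2000 → 53420

Supplementary minimum tax:
  Base (adjusted book income): 324000
  Exemption: 80000 − 20% × (324000 − 260000) = 80000 − 12800 = 67200
  Base: 324000 − 67200 = 256800
  256800 × 19% = 48792

53420 > 48792, so the regular tax governs.

53420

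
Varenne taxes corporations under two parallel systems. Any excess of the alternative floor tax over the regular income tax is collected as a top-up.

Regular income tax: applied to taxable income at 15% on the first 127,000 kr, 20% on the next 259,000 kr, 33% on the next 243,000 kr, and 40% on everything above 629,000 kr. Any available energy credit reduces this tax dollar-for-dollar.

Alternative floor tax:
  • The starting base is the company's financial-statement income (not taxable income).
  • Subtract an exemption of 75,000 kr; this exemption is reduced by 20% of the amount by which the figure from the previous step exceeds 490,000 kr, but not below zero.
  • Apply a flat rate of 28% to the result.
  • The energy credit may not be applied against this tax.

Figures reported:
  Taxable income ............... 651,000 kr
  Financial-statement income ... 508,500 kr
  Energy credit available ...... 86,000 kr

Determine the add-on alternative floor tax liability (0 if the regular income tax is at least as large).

48,576 kr

Alternative floor tax:
  Base (financial-statement income): 508,500 kr
  Exemption: 75,000 kr − 20% × (508,500 kr − 490,000 kr) = 75,000 kr − 3,700 kr = 71,300 kr
  Base: 508,500 kr − 71,300 kr = 437,200 kr
  437,200 kr × 28% = 122,416 kr

Regular income tax:
  127,000 kr × 15% = 19,050 kr
  259,000 kr × 20% = 51,800 kr
  243,000 kr × 33% = 80,190 kr
  22,000 kr × 40% = 8,800 kr
  → 159,840 kr
  Less energy credit 86,000 kr → 73,840 kr

Excess of alternative floor tax over regular income tax: 122,416 kr − 73,840 kr = 48,576 kr.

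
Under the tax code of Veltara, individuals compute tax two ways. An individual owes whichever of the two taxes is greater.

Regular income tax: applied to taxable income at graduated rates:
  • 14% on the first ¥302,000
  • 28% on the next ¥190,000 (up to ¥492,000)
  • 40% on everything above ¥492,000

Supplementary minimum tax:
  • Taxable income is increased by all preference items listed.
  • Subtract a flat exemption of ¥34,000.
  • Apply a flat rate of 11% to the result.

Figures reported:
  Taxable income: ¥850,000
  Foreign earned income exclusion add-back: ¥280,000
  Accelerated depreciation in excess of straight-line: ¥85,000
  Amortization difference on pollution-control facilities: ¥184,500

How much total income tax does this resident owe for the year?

Supplementary minimum tax:
  Adjusted income: ¥850,000 + ¥280,000 + ¥85,000 + ¥184,500 = ¥1,399,500
  Less exemption ¥34,000 → base ¥1,365,500
  ¥1,365,500 × 11% = ¥150,205

Regular income tax:
  ¥302,000 × 14% = ¥42,280
  ¥190,000 × 28% = ¥53,200
  ¥358,000 × 40% = ¥143,200
  → ¥238,680

¥238,680 > ¥150,205, so the regular income tax governs.

¥238,680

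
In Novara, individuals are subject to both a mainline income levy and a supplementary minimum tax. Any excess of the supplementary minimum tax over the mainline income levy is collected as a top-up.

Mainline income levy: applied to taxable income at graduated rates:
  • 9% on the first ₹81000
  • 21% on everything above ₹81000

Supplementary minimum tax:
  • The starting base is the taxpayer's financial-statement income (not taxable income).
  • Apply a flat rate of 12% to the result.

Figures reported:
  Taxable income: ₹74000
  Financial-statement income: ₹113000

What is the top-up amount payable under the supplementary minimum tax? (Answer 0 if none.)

Supplementary minimum tax:
  Base (financial-statement income): ₹113000
  ₹113000 × 12% = ₹13560

Mainline income levy:
  ₹74000 × 9% = ₹6660

Excess of supplementary minimum tax over mainline income levy: ₹13560 − ₹6660 = ₹6900.

₹6900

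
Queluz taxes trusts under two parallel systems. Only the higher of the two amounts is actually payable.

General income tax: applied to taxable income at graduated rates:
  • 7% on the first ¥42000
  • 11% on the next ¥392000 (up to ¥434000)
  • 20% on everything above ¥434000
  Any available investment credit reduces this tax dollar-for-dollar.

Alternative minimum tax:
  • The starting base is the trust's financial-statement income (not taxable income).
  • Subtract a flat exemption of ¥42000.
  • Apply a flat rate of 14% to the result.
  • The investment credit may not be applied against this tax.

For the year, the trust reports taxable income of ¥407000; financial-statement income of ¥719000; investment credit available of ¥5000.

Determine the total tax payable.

Alternative minimum tax:
  Base (financial-statement income): ¥719000
  Less exemption ¥42000 → base ¥677000
  ¥677000 × 14% = ¥94780

General income tax:
  ¥42000 × 7% = ¥2940
  ¥365000 × 11% = ¥40150
  → ¥43090
  Less investment credit ¥5000 → ¥38090

¥94780 > ¥38090, so the alternative minimum tax is the binding amount.

¥94780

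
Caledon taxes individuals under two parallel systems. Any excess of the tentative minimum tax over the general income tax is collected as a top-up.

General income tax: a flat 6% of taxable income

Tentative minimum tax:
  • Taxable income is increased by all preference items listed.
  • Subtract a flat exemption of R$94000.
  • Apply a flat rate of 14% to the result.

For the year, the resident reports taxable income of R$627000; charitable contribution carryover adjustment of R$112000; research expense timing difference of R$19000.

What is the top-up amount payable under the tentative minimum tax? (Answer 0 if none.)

Tentative minimum tax:
  Adjusted income: R$627000 + R$112000 + R$19000 = R$758000
  Less exemption R$94000 → base R$664000
  R$664000 × 14% = R$92960

General income tax:
  R$627000 × 6% = R$37620

Excess of tentative minimum tax over general income tax: R$92960 − R$37620 = R$55340.

R$55340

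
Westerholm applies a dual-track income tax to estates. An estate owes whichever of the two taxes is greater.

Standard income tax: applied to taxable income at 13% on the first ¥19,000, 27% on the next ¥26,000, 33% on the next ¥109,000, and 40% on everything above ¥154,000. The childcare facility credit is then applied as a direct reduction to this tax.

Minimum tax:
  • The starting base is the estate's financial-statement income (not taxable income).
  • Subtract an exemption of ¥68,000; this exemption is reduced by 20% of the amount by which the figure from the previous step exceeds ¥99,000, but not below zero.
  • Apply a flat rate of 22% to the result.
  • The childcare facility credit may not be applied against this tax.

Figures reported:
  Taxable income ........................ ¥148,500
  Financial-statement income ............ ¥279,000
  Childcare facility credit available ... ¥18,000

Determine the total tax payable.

Minimum tax:
  Base (financial-statement income): ¥279,000
  Exemption: ¥68,000 − 20% × (¥279,000 − ¥99,000) = ¥68,000 − ¥36,000 = ¥32,000
  Base: ¥279,000 − ¥32,000 = ¥247,000
  ¥247,000 × 22% = ¥54,340

Standard income tax:
  ¥19,000 × 13% = ¥2,470
  ¥26,000 × 27% = ¥7,020
  ¥103,500 × 33% = ¥34,155
  → ¥43,645
  Less childcare facility credit ¥18,000 → ¥25,645

¥54,340 > ¥25,645, so the minimum tax is the binding amount.

¥54,340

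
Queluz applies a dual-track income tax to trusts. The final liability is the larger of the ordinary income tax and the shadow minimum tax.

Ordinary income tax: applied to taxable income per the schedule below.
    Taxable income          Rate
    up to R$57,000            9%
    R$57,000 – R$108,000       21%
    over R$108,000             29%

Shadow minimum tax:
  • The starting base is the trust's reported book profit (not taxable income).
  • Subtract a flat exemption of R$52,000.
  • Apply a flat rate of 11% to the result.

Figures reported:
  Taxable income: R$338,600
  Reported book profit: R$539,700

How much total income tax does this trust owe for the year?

Shadow minimum tax:
  Base (reported book profit): R$539,700
  Less exemption R$52,000 → base R$487,700
  R$487,700 × 11% = R$53,647

Ordinary income tax:
  R$57,000 × 9% = R$5,130
  R$51,000 × 21% = R$10,710
  R$230,600 × 29% = R$66,874
  → R$82,714

R$82,714 > R$53,647, so the ordinary income tax governs.

R$82,714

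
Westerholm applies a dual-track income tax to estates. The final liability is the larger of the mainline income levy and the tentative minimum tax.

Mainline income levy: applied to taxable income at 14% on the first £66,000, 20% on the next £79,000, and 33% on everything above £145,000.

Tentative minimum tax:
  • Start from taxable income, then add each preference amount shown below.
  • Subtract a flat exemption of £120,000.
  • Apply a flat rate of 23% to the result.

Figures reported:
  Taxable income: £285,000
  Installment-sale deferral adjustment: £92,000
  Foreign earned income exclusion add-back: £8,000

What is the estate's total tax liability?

£71,240

Tentative minimum tax:
  Adjusted income: £285,000 + £92,000 + £8,000 = £385,000
  Less exemption £120,000 → base £265,000
  £265,000 × 23% = £60,950

Mainline income levy:
  £66,000 × 14% = £9,240
  £79,000 × 20% = £15,800
  £140,000 × 33% = £46,200
  → £71,240

£71,240 > £60,950, so the mainline income levy governs.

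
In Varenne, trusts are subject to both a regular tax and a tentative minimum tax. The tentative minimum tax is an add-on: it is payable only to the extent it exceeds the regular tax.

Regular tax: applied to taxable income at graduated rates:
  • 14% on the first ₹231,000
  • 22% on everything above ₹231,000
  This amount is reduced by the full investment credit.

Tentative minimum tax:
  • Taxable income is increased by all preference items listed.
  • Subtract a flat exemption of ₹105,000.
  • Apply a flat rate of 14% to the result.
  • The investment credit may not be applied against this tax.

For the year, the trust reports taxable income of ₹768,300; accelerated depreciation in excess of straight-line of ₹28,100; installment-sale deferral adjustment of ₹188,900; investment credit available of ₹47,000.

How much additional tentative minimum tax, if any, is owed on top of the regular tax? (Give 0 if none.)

Tentative minimum tax:
  Adjusted income: ₹768,300 + ₹28,100 + ₹188,900 = ₹985,300
  Less exemption ₹105,000 → base ₹880,300
  ₹880,300 × 14% = ₹123,242

Regular tax:
  ₹231,000 × 14% = ₹32,340
  ₹537,300 × 22% = ₹118,206
  → ₹150,546
  Less investment credit ₹47,000 → ₹103,546

Excess of tentative minimum tax over regular tax: ₹123,242 − ₹103,546 = ₹19,696.

₹19,696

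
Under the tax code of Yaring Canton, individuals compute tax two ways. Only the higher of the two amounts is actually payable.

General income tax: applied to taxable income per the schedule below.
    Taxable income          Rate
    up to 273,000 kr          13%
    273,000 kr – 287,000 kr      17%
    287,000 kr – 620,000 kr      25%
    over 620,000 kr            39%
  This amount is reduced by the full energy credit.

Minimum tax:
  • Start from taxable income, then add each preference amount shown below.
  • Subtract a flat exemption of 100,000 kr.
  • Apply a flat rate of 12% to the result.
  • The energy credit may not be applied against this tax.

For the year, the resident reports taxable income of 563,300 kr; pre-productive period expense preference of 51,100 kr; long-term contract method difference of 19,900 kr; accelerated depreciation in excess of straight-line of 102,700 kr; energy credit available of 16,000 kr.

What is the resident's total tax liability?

General income tax:
  273,000 kr × 13% = 35,490 kr
  14,000 kr × 17% = 2,380 kr
  276,300 kr × 25% = 69,075 kr
  → 106,945 kr
  Less energy credit 16,000 kr → 90,945 kr

Minimum tax:
  Adjusted income: 563,300 kr + 51,100 kr + 19,900 kr + 102,700 kr = 737,000 kr
  Less exemption 100,000 kr → base 637,000 kr
  637,000 kr × 12% = 76,440 kr

90,945 kr > 76,440 kr, so the general income tax governs.

90,945 kr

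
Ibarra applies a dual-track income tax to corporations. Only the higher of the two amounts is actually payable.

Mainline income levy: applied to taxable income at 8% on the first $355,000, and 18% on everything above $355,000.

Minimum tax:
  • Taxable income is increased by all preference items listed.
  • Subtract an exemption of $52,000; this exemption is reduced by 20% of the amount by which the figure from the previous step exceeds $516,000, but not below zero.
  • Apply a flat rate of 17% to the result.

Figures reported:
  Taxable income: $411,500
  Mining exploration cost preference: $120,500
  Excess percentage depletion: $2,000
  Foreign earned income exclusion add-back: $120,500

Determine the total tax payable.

Minimum tax:
  Adjusted income: $411,500 + $120,500 + $2,000 + $120,500 = $654,500
  Exemption: $52,000 − 20% × ($654,500 − $516,000) = $52,000 − $27,700 = $24,300
  Base: $654,500 − $24,300 = $630,200
  $630,200 × 17% = $107,134

Mainline income levy:
  $355,000 × 8% = $28,400
  $56,500 × 18% = $10,170
  → $38,570

$107,134 > $38,570, so the minimum tax is the binding amount.

$107,134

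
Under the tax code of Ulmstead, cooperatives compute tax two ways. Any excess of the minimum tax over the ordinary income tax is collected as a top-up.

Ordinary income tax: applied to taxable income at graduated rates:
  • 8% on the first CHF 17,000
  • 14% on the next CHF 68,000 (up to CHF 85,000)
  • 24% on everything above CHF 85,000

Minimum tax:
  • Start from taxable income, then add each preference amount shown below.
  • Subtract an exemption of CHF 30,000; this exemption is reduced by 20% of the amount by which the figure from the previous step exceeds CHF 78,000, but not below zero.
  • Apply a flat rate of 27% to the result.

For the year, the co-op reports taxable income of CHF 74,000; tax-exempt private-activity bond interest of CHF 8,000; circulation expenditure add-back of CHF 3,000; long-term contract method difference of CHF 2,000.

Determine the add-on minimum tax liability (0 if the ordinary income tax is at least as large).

CHF 6,536

Minimum tax:
  Adjusted income: CHF 74,000 + CHF 8,000 + CHF 3,000 + CHF 2,000 = CHF 87,000
  Exemption: CHF 30,000 − 20% × (CHF 87,000 − CHF 78,000) = CHF 30,000 − CHF 1,800 = CHF 28,200
  Base: CHF 87,000 − CHF 28,200 = CHF 58,800
  CHF 58,800 × 27% = CHF 15,876

Ordinary income tax:
  CHF 17,000 × 8% = CHF 1,360
  CHF 57,000 × 14% = CHF 7,980
  → CHF 9,340

Excess of minimum tax over ordinary income tax: CHF 15,876 − CHF 9,340 = CHF 6,536.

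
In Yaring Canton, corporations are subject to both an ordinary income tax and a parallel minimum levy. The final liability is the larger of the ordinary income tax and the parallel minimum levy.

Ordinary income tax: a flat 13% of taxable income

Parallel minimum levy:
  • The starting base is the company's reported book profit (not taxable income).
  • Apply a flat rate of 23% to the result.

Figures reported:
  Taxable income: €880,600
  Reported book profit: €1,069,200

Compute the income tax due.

Parallel minimum levy:
  Base (reported book profit): €1,069,200
  €1,069,200 × 23% = €245,916

Ordinary income tax:
  €880,600 × 13% = €114,478

€245,916 > €114,478, so the parallel minimum levy is the binding amount.

€245,916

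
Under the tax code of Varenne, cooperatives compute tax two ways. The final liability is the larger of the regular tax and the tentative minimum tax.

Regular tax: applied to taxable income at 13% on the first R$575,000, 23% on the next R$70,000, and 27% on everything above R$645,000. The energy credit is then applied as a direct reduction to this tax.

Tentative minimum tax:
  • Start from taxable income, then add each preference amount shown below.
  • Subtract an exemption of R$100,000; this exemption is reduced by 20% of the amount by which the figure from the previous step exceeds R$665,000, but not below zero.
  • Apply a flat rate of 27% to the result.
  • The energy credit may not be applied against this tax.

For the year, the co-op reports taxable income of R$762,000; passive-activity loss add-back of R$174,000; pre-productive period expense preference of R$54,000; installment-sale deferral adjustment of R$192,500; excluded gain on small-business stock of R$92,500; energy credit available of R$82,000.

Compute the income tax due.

Tentative minimum tax:
  Adjusted income: R$762,000 + R$174,000 + R$54,000 + R$192,500 + R$92,500 = R$1,275,000
  Exemption: 20% × (R$1,275,000 − R$665,000) = R$122,000 ≥ R$100,000, so the exemption is fully phased out
  Base: R$1,275,000 − R$0 = R$1,275,000
  R$1,275,000 × 27% = R$344,250

Regular tax:
  R$575,000 × 13% = R$74,750
  R$70,000 × 23% = R$16,100
  R$117,000 × 27% = R$31,590
  → R$122,440
  Less energy credit R$82,000 → R$40,440

R$344,250 > R$40,440, so the tentative minimum tax is the binding amount.

R$344,250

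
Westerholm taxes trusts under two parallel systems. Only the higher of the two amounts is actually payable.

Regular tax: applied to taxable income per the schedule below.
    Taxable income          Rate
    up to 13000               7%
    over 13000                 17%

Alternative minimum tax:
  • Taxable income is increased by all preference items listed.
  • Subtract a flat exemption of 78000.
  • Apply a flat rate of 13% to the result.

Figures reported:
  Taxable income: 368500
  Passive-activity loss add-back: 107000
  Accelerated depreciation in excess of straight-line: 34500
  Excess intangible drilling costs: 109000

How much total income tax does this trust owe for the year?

Alternative minimum tax:
  Adjusted income: 368500 + 107000 + 34500 + 109000 = 619000
  Less exemption 78000 → base 541000
  541000 × 13% = 70330

Regular tax:
  13000 × 7% = 910
  355500 × 17% = 60435
  → 61345

70330 > 61345, so the alternative minimum tax is the binding amount.

70330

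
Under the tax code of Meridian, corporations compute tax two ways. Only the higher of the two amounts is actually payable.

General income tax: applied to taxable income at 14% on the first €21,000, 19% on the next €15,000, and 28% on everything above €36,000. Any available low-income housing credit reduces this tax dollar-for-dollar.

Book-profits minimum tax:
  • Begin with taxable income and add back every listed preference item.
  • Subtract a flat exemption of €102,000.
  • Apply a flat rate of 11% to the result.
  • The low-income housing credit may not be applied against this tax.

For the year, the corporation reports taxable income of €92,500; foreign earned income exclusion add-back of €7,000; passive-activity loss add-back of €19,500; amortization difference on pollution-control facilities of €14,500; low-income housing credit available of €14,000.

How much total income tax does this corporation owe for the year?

General income tax:
  €21,000 × 14% = €2,940
  €15,000 × 19% = €2,850
  €56,500 × 28% = €15,820
  → €21,610
  Less low-income housing credit €14,000 → €7,610

Book-profits minimum tax:
  Adjusted income: €92,500 + €7,000 + €19,500 + €14,500 = €133,500
  Less exemption €102,000 → base €31,500
  €31,500 × 11% = €3,465

€7,610 > €3,465, so the general income tax governs.

€7,610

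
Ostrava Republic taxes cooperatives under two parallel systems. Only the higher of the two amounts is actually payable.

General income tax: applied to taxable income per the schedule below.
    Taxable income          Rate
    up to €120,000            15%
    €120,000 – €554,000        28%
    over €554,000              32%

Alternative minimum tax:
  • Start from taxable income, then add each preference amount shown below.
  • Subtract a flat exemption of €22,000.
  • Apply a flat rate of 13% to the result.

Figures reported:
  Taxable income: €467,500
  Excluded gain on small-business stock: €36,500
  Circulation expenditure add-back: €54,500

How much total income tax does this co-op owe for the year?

General income tax:
  €120,000 × 15% = €18,000
  €347,500 × 28% = €97,300
  → €115,300

Alternative minimum tax:
  Adjusted income: €467,500 + €36,500 + €54,500 = €558,500
  Less exemption €22,000 → base €536,500
  €536,500 × 13% = €69,745

€115,300 > €69,745, so the general income tax governs.

€115,300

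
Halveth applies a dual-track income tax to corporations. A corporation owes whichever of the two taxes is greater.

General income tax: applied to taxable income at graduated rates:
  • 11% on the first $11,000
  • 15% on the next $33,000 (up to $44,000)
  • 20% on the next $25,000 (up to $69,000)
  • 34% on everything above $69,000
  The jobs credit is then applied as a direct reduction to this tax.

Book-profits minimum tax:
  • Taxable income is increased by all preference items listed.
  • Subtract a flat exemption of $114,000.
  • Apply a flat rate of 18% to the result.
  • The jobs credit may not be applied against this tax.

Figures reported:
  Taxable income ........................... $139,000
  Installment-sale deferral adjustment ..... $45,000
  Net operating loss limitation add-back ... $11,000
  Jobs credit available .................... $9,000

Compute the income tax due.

$25,960

Book-profits minimum tax:
  Adjusted income: $139,000 + $45,000 + $11,000 = $195,000
  Less exemption $114,000 → base $81,000
  $81,000 × 18% = $14,580

General income tax:
  $11,000 × 11% = $1,210
  $33,000 × 15% = $4,950
  $25,000 × 20% = $5,000
  $70,000 × 34% = $23,800
  → $34,960
  Less jobs credit $9,000 → $25,960

$25,960 > $14,580, so the general income tax governs.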